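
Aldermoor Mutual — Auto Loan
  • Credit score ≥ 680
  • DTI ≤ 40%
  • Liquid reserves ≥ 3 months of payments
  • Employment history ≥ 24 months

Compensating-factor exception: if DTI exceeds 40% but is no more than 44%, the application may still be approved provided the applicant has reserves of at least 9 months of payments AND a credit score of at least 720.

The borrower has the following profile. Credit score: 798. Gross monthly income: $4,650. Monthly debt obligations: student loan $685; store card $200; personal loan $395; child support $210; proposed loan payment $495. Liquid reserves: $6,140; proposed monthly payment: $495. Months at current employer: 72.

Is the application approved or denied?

Credit score 798 ≥ 680 (meets base)
Total debts = (685 + 200 + 395 + 210 + 495) = 1,985. DTI: 1,985 ÷ 4,650 = 42.7%, over the 40% base limit.
Liquid reserves cover 6,140/495 = 12.4 months — ≥ 3 required
Employment 72 ≥ 24 months
DTI 42.7% is within the 40%–44% exception band; checking compensating factors.
Override check — reserves: 12.4 mo (ok); score: 798 (ok).
Both compensating conditions met → exception applies.

Approved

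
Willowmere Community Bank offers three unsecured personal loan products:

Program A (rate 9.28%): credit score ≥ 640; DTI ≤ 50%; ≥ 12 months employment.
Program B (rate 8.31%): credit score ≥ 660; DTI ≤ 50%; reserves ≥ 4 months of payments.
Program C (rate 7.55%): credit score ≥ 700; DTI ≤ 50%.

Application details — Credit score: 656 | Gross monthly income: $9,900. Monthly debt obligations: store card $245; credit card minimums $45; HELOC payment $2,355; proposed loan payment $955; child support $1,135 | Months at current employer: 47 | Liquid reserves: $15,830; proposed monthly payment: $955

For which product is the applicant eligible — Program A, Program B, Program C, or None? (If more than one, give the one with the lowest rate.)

Program A

Total debts = (245 + 45 + 2,355 + 955 + 1,135) = 4,735; DTI = 4,735/9,900 = 47.8%.
Reserves = 15,830/955 = 16.6 months.
Program A: score 656 ≥ 640; DTI 47.8% ≤ 50%; employment 47 ≥ 12 mo → qualifies.
Program B: score 656 < 660; DTI 47.8% ≤ 50%; reserves 16.6 ≥ 4 mo → does not qualify.
Program C: score 656 < 700; DTI 47.8% ≤ 50% → does not qualify.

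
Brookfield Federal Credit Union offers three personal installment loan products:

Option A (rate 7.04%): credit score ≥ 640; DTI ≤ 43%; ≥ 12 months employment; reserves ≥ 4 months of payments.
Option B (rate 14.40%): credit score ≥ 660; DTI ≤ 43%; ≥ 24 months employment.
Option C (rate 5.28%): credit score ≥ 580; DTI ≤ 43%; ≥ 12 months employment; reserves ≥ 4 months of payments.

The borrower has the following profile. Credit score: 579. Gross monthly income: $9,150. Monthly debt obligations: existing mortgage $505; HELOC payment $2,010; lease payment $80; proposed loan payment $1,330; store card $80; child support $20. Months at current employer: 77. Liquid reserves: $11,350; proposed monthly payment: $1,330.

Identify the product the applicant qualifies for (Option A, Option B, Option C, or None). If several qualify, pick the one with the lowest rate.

Total debts = (505 + 2,010 + 80 + 1,330 + 80 + 20) = 4,025; DTI = 4,025/9,150 = 44%.
Reserves = 11,350/1,330 = 8.5 months.
Option A: score 579 < 640; DTI 44% > 43%; employment 77 ≥ 12 mo; reserves 8.5 ≥ 4 mo → does not qualify.
Option B: score 579 < 660; DTI 44% > 43%; employment 77 ≥ 24 mo → does not qualify.
Option C: score 579 < 580; DTI 44% > 43%; employment 77 ≥ 12 mo; reserves 8.5 ≥ 4 mo → does not qualify.

None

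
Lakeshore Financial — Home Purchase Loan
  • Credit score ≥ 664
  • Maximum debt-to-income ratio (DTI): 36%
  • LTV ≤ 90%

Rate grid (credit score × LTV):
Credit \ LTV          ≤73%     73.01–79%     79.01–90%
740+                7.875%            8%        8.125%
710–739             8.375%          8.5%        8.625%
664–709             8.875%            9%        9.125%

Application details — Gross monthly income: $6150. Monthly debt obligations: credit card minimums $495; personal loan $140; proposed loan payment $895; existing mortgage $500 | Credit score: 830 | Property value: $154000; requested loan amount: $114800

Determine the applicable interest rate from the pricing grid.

8%

Credit score 830 ≥ 664; Total monthly debts = (495 + 140 + 895 + 500) = 2,030. DTI = 2,030/6,150 = 33% ≤ 36%
LTV = 114,800/154,000 = 74.5% ≤ 90%
Row: 830 falls in 740+. Column: 74.5% falls in 73.01–79%. Rate = 8%.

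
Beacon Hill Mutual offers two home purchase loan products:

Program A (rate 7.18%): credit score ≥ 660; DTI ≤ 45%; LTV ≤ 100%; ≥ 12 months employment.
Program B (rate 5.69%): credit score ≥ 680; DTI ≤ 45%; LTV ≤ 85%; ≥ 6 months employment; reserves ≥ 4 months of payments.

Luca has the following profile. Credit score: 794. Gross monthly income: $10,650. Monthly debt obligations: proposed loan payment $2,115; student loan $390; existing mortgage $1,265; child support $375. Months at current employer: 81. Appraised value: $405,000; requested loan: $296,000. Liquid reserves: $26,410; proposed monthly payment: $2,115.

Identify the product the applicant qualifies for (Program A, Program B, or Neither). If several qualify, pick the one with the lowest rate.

Total debts = (2,115 + 390 + 1,265 + 375) = 4,145; DTI = 4,145/10,650 = 38.9%.
LTV = 296,000/405,000 = 73.1%.
Reserves = 26,410/2,115 = 12.5 months.
Program A: score 794 ≥ 660; DTI 38.9% ≤ 45%; LTV 73.1% ≤ 100%; employment 81 ≥ 12 mo → qualifies.
Program B: score 794 ≥ 680; DTI 38.9% ≤ 45%; LTV 73.1% ≤ 85%; employment 81 ≥ 6 mo; reserves 12.5 ≥ 4 mo → qualifies.
Qualifying: Program A, Program B. Lowest rate is 5.69% → Program B.

Program B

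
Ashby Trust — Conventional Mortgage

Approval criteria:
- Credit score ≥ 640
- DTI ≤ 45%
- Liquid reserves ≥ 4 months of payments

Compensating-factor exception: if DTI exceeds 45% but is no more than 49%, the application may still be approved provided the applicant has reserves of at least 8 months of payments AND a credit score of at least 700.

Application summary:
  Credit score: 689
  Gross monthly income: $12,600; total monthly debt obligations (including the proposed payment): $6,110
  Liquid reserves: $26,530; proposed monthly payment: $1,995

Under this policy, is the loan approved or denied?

Credit score 689 ≥ 640 (meets base)
DTI = 6,110/12,600 = 48.5% > 45% — standard DTI limit exceeded.
Liquid reserves cover 26,530/1,995 = 13.3 months — ≥ 4 required
48.5% falls in the override range (45%–49%), so the compensating-factor test applies.
Reserves 13.3 ≥ 8 months; credit score 689 < 700.
Compensating-factor requirement not fully met.

Denied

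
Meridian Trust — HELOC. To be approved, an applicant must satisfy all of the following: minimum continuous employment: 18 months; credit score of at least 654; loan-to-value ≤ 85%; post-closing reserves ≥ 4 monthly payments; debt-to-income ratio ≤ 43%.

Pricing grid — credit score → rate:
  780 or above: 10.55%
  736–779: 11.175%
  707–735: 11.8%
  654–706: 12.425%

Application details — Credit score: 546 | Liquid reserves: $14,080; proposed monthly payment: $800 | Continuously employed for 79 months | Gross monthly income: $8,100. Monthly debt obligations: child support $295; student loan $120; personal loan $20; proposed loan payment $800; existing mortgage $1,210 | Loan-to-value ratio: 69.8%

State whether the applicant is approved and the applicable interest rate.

Denied

Credit score 546 < 654 (below minimum)
Employment 79 ≥ 18 months
Total monthly debts = (295 + 120 + 20 + 800 + 1,210) = 2,445. DTI: 2,445 ÷ 8,100 = 30.2%, within the 43% cap
LTV 69.8% — within 85%
Reserves = 14,080/800 = 17.6 months ≥ 4
Not all requirements met → denied.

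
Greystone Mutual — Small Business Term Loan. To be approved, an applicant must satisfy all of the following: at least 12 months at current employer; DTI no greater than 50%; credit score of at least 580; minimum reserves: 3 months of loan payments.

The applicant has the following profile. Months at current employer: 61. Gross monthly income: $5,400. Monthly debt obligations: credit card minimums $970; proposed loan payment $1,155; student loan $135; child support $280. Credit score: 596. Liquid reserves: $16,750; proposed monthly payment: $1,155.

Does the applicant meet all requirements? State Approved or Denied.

Employment 61 ≥ 12 months
Total monthly debts = (970 + 1,155 + 135 + 280) = 2,540. DTI = 2,540/5,400 = 47% ≤ 50%
Credit score 596 ≥ 580 (meets)
Reserves = 16,750/1,155 = 14.5 months ≥ 3
All criteria satisfied.

Approved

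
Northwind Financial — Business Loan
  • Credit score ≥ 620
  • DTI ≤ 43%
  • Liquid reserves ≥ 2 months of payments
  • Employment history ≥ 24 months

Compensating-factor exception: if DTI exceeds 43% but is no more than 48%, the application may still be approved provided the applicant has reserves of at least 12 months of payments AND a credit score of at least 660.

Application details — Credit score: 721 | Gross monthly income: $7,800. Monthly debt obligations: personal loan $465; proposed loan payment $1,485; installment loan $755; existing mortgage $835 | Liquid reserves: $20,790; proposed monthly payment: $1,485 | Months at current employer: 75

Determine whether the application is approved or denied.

Credit score 721 ≥ 620 (meets base)
Total debts = (465 + 1,485 + 755 + 835) = 3,540. DTI = 3,540/7,800 = 45.4% > 43% — standard DTI limit exceeded.
Reserves = 20,790/1,485 = 14.0 months ≥ 2
Employment 75 ≥ 24 months
DTI 45.4% is within the 43%–48% exception band; checking compensating factors.
Reserves 14.0 ≥ 12 months; credit score 721 ≥ 660.
Both compensating conditions met → exception applies.

Approved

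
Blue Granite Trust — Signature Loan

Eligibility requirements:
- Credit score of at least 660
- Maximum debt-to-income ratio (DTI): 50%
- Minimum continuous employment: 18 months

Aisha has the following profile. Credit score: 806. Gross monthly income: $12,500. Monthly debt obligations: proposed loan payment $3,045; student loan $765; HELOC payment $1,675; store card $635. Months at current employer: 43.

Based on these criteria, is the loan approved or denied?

Approved

Credit score 806 ≥ 660 (meets)
Total monthly debts = (3,045 + 765 + 1,675 + 635) = 6,120. DTI = 6,120/12,500 = 49% ≤ 50%
Employment 43 ≥ 18 months
All criteria satisfied.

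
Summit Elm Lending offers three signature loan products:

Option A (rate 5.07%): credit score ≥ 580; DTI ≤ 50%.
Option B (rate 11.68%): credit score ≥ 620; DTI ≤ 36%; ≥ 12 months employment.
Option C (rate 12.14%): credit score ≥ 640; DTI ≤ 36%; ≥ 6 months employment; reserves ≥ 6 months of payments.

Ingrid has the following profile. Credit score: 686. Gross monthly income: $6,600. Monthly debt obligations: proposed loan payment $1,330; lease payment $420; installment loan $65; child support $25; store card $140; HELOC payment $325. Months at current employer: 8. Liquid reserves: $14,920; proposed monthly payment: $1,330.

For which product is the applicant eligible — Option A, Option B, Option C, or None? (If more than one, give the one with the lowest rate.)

Total debts = (1,330 + 420 + 65 + 25 + 140 + 325) = 2,305; DTI = 2,305/6,600 = 34.9%.
Reserves = 14,920/1,330 = 11.2 months.
Option A: score 686 ≥ 580; DTI 34.9% ≤ 50% → qualifies.
Option B: score 686 ≥ 620; DTI 34.9% ≤ 36%; employment 8 < 12 mo → does not qualify.
Option C: score 686 ≥ 640; DTI 34.9% ≤ 36%; employment 8 ≥ 6 mo; reserves 11.2 ≥ 6 mo → qualifies.
Qualifying: Option A, Option C. Lowest rate is 5.07% → Option A.

Option A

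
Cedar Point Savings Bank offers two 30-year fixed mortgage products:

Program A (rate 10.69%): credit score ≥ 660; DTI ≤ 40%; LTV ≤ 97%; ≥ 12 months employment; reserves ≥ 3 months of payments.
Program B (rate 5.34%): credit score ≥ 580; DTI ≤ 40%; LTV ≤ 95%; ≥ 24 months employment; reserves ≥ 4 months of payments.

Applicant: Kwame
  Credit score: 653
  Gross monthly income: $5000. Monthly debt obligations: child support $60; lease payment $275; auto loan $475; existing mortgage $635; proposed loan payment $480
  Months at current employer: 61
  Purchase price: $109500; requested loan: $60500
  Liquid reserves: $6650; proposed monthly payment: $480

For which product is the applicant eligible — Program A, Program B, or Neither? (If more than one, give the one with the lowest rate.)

Total debts = (60 + 275 + 475 + 635 + 480) = 1,925; DTI = 1,925/5,000 = 38.5%.
LTV = 60,500/109,500 = 55.3%.
Reserves = 6,650/480 = 13.9 months.
Program A: score 653 < 660; DTI 38.5% ≤ 40%; LTV 55.3% ≤ 97%; employment 61 ≥ 12 mo; reserves 13.9 ≥ 3 mo → does not qualify.
Program B: score 653 ≥ 580; DTI 38.5% ≤ 40%; LTV 55.3% ≤ 95%; employment 61 ≥ 24 mo; reserves 13.9 ≥ 4 mo → qualifies.

Program B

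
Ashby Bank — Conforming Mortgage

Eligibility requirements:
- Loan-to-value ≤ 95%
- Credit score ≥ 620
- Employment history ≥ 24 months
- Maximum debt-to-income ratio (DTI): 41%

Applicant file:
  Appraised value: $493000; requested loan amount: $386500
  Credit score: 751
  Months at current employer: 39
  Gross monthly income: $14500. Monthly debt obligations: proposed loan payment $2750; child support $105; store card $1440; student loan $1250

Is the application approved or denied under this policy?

Loan-to-value = 386,500/493,000 = 78.4% — pass (95% max)
Credit score 751 ≥ 620 (meets)
Employment 39 ≥ 24 months
Total monthly debts = (2,750 + 105 + 1,440 + 1,250) = 5,545. Debt-to-income = 5,545/14,500 = 38.2% — meets 41% limit
All criteria satisfied.

Approved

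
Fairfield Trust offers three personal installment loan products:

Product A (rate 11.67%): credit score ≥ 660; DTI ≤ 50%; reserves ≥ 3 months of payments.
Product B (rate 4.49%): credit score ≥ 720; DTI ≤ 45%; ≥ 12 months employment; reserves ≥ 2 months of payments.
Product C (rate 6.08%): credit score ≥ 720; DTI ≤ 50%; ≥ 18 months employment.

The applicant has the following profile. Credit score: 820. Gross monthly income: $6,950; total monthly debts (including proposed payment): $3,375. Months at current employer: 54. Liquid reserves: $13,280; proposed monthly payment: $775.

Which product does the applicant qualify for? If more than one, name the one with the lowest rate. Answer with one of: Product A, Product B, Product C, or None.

Product C

DTI = 3,375/6,950 = 48.6%.
Reserves = 13,280/775 = 17.1 months.
Product A: score 820 ≥ 660; DTI 48.6% ≤ 50%; reserves 17.1 ≥ 3 mo → qualifies.
Product B: score 820 ≥ 720; DTI 48.6% > 45%; employment 54 ≥ 12 mo; reserves 17.1 ≥ 2 mo → does not qualify.
Product C: score 820 ≥ 720; DTI 48.6% ≤ 50%; employment 54 ≥ 18 mo → qualifies.
Qualifying: Product A, Product C. Lowest rate is 6.08% → Product C.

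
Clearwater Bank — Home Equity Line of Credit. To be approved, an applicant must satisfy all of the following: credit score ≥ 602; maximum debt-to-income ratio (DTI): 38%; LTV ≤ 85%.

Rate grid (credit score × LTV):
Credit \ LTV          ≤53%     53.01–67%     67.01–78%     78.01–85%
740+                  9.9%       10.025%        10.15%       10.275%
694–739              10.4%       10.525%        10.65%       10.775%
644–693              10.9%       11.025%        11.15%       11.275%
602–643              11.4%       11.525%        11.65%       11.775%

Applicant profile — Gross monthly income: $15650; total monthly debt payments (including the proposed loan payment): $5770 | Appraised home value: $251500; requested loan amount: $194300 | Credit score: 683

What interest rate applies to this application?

11.15%

Credit score 683 ≥ 602; Debt-to-income = 5,770/15,650 = 36.9% — meets 38% limit
LTV: 194,300 ÷ 251,500 = 77.3%, within 85% cap
Credit 683 → row 644–693; LTV 77.3% → column 67.01–78%. Grid cell → 11.15%.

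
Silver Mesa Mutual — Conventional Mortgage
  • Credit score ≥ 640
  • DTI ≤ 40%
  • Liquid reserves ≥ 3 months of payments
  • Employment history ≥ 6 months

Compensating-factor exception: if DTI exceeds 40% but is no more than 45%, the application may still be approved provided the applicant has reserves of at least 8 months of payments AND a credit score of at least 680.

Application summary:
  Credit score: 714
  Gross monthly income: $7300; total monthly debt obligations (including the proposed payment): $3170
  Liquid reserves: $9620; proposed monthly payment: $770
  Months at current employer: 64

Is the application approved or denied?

Approved

Credit score 714 ≥ 640 (meets base)
DTI = 3,170/7,300 = 43.4% > 40% — standard DTI limit exceeded.
Reserves: 9,620 ÷ 770 = 12.5 months (meets 3-month minimum)
Employment 64 ≥ 6 months
DTI 43.4% is within the 40%–45% exception band; checking compensating factors.
Override check — reserves: 12.5 mo (ok); score: 714 (ok).
Both override conditions satisfied; DTI exception granted.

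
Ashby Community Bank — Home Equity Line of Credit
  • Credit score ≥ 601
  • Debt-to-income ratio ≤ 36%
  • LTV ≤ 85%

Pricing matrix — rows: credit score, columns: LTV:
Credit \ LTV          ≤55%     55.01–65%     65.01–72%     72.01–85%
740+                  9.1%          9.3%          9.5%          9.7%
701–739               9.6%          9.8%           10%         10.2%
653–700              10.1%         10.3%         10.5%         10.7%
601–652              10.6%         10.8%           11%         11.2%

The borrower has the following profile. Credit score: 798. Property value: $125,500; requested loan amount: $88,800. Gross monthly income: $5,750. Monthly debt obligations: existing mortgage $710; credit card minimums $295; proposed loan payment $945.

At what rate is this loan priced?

Credit score 798 ≥ 601; Total monthly debts = (710 + 295 + 945) = 1,950. DTI: 1,950 ÷ 5,750 = 33.9%, within the 36% cap
LTV: 88,800 ÷ 125,500 = 70.8%, within 85% cap
Credit 798 → row 740+; LTV 70.8% → column 65.01–72%. Grid cell → 9.5%.

9.5%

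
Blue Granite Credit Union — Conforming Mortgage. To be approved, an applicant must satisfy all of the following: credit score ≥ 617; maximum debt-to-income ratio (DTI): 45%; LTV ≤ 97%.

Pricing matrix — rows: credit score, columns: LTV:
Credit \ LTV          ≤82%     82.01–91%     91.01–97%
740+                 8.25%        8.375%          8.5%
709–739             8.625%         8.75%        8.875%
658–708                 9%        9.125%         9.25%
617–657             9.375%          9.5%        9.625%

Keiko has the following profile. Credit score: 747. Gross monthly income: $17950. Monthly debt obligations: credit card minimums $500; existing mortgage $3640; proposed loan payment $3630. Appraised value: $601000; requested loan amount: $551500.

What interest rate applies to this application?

8.5%

Credit score 747 ≥ 617; Total monthly debts = (500 + 3,640 + 3,630) = 7,770. DTI = 7,770/17,950 = 43.3% ≤ 45%
LTV: 551,500 ÷ 601,000 = 91.8%, within 97% cap
Score 747 is in the 740+ band; LTV 91.8% is in the 91.01–97% band → 8.5%.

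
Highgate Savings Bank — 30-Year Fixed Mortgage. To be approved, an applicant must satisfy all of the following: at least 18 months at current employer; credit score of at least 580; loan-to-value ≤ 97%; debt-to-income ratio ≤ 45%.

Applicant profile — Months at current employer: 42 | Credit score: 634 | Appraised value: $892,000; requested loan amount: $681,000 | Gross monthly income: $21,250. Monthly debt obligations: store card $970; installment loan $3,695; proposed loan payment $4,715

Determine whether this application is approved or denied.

Employment 42 ≥ 18 months
Credit score 634 ≥ 580 (meets)
LTV: 681,000 ÷ 892,000 = 76.3%, within 97% cap
Total monthly debts = (970 + 3,695 + 4,715) = 9,380. Debt-to-income = 9,380/21,250 = 44.1% — meets 45% limit
All criteria satisfied.

Approved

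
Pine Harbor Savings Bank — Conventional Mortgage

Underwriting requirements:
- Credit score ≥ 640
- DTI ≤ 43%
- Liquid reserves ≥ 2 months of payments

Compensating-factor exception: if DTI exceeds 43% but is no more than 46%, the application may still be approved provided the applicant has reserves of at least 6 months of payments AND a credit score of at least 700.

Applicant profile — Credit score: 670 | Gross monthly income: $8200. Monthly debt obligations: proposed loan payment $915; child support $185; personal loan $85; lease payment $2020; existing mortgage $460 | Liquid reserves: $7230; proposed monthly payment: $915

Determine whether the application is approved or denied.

Credit score 670 ≥ 640 (meets base)
Total debts = (915 + 185 + 85 + 2,020 + 460) = 3,665. DTI: 3,665 ÷ 8,200 = 44.7%, over the 43% base limit.
Reserves: 7,230 ÷ 915 = 7.9 months (meets 2-month minimum)
44.7% falls in the override range (43%–46%), so the compensating-factor test applies.
Override check — reserves: 7.9 mo (ok); score: 670 (below 700).
Compensating-factor requirement not fully met.

Denied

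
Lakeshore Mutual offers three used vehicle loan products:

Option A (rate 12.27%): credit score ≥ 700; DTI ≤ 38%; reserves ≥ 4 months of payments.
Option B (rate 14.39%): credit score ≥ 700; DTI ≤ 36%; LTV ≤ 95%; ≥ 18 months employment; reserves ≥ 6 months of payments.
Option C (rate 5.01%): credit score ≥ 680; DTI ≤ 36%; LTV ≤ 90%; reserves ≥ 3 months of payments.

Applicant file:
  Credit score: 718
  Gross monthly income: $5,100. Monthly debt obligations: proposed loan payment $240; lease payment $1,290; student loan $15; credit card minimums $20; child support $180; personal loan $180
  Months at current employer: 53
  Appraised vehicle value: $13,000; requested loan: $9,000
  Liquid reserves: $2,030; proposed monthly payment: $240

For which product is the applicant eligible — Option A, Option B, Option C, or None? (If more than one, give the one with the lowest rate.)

Total debts = (240 + 1,290 + 15 + 20 + 180 + 180) = 1,925; DTI = 1,925/5,100 = 37.7%.
LTV = 9,000/13,000 = 69.2%.
Reserves = 2,030/240 = 8.5 months.
Option A: score 718 ≥ 700; DTI 37.7% ≤ 38%; reserves 8.5 ≥ 4 mo → qualifies.
Option B: score 718 ≥ 700; DTI 37.7% > 36%; LTV 69.2% ≤ 95%; employment 53 ≥ 18 mo; reserves 8.5 ≥ 6 mo → does not qualify.
Option C: score 718 ≥ 680; DTI 37.7% > 36%; LTV 69.2% ≤ 90%; reserves 8.5 ≥ 3 mo → does not qualify.

Option A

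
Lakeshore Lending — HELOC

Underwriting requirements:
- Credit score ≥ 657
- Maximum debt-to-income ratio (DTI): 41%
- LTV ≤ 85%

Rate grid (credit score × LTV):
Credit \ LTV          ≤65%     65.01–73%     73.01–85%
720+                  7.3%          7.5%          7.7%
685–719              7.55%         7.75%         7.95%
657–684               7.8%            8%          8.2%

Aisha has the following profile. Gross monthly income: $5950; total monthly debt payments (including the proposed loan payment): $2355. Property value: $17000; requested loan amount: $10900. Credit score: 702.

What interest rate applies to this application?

7.55%

Credit score 702 ≥ 657; Debt-to-income = 2,355/5,950 = 39.6% — meets 41% limit
LTV = 10,900/17,000 = 64.1% ≤ 85%
Credit 702 → row 685–719; LTV 64.1% → column ≤65%. Grid cell → 7.55%.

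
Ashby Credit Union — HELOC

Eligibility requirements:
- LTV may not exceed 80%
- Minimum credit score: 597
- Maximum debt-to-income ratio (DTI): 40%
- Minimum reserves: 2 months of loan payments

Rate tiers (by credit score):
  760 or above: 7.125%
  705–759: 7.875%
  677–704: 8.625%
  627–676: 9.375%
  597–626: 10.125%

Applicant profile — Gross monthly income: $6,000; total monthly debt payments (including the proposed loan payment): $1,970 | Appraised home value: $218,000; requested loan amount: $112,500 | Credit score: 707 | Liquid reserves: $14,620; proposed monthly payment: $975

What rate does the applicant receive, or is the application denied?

Credit score 707 ≥ 597 (meets minimum)
DTI = 1,970/6,000 = 32.8% ≤ 40%
Liquid reserves cover 14,620/975 = 15.0 months — ≥ 2 required
LTV: 112,500 ÷ 218,000 = 51.6%, within 80% cap
All requirements met. Score 707 falls in the 705–759 tier → 7.875%.

Approved at 7.875%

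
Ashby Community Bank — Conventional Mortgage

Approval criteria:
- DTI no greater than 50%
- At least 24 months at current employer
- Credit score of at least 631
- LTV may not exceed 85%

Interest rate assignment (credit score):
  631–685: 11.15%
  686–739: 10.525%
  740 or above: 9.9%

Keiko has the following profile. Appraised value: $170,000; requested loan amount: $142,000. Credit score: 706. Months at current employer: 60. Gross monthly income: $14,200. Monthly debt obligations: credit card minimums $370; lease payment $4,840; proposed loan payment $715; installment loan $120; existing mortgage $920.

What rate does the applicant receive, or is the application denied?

Credit score 706 ≥ 631 (meets minimum)
Total monthly debts = (370 + 4,840 + 715 + 120 + 920) = 6,965. DTI = 6,965/14,200 = 49% ≤ 50%
Loan-to-value = 142,000/170,000 = 83.5% — pass (85% max)
Employment 60 ≥ 24 months
All requirements met. Score 706 falls in the 686–739 tier → 10.525%.

Approved at 10.525%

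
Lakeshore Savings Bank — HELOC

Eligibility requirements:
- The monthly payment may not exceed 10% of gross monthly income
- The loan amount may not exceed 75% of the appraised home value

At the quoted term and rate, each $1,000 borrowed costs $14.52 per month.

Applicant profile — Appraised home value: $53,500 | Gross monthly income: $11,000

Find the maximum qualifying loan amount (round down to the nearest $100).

$40,100

Payment cap: 10% × $11,000 = $1,100/month.
At $14.52 per $1,000, that supports 1,100/14.52 × 1,000 ≈ $75,757 → $75,700.
LTV cap: 75% × $53,500 = $40,125 → $40,100.
Binding constraint: loan-to-value.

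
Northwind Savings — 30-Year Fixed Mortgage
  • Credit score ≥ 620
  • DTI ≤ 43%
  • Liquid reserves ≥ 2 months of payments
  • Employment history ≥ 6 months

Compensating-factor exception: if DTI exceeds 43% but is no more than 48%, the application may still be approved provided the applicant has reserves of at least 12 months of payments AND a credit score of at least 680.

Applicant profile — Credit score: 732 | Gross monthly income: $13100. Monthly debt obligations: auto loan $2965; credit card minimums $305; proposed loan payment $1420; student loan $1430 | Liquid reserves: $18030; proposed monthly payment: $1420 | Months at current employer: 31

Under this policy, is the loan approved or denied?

Approved

Credit score 732 ≥ 620 (meets base)
Total debts = (2,965 + 305 + 1,420 + 1,430) = 6,120. DTI: 6,120 ÷ 13,100 = 46.7%, over the 43% base limit.
Reserves: 18,030 ÷ 1,420 = 12.7 months (meets 2-month minimum)
Employment 31 ≥ 6 months
DTI 46.7% is within the 43%–48% exception band; checking compensating factors.
Override check — reserves: 12.7 mo (ok); score: 732 (ok).
Both override conditions satisfied; DTI exception granted.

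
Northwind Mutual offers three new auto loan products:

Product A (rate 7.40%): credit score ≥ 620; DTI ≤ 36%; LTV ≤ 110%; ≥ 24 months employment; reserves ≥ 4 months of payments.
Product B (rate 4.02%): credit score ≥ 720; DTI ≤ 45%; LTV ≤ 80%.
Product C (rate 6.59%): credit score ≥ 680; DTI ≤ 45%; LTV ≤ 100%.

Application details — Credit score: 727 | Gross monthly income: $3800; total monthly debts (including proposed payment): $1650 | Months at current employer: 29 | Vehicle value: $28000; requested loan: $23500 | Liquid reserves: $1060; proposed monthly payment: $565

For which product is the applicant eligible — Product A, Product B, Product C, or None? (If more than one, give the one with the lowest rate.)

DTI = 1,650/3,800 = 43.4%.
LTV = 23,500/28,000 = 83.9%.
Reserves = 1,060/565 = 1.9 months.
Product A: score 727 ≥ 620; DTI 43.4% > 36%; LTV 83.9% ≤ 110%; employment 29 ≥ 24 mo; reserves 1.9 < 4 mo → does not qualify.
Product B: score 727 ≥ 720; DTI 43.4% ≤ 45%; LTV 83.9% > 80% → does not qualify.
Product C: score 727 ≥ 680; DTI 43.4% ≤ 45%; LTV 83.9% ≤ 100% → qualifies.

Product C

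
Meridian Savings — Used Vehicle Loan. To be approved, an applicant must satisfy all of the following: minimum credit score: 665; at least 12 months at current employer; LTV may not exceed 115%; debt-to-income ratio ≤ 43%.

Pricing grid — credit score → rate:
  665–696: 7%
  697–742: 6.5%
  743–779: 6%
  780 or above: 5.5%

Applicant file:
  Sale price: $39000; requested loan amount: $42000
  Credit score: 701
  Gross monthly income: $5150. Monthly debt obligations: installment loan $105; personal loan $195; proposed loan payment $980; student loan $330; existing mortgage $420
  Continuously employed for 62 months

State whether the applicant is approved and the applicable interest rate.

Credit score 701 ≥ 665 (meets minimum)
Loan-to-value = 42,000/39,000 = 107.7% — pass (115% max)
Total monthly debts = (105 + 195 + 980 + 330 + 420) = 2,030. Debt-to-income = 2,030/5,150 = 39.4% — meets 43% limit
Employment 62 ≥ 12 months
All requirements met. Score 701 falls in the 697–742 tier → 6.5%.

Approved at 6.5%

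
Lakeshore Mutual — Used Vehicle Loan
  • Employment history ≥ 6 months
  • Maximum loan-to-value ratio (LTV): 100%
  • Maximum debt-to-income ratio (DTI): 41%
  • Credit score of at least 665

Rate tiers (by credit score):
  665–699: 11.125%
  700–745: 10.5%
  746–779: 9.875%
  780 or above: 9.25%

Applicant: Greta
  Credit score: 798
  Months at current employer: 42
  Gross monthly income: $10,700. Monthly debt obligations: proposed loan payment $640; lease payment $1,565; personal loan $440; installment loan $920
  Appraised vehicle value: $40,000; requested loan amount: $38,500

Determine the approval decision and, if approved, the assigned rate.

Approved at 9.25%

Credit score 798 ≥ 665 (meets minimum)
Total monthly debts = (640 + 1,565 + 440 + 920) = 3,565. Debt-to-income = 3,565/10,700 = 33.3% — meets 41% limit
Employment 42 ≥ 6 months
Loan-to-value = 38,500/40,000 = 96.2% — pass (100% max)
All requirements met. Score 798 falls in the 780 or above tier → 9.25%.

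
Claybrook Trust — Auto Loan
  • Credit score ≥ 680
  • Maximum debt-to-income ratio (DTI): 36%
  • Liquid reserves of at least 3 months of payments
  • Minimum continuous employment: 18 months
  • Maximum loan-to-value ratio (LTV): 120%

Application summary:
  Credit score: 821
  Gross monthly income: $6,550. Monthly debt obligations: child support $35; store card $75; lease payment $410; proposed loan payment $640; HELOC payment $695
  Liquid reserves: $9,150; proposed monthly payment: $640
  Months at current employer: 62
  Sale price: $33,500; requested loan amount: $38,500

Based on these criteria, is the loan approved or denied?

Approved

Credit score 821 ≥ 680 (meets)
Total monthly debts = (35 + 75 + 410 + 640 + 695) = 1,855. DTI = 1,855/6,550 = 28.3% ≤ 36%
Reserves = 9,150/640 = 14.3 months ≥ 3
Employment 62 ≥ 18 months
Loan-to-value = 38,500/33,500 = 114.9% — pass (120% max)
All criteria satisfied.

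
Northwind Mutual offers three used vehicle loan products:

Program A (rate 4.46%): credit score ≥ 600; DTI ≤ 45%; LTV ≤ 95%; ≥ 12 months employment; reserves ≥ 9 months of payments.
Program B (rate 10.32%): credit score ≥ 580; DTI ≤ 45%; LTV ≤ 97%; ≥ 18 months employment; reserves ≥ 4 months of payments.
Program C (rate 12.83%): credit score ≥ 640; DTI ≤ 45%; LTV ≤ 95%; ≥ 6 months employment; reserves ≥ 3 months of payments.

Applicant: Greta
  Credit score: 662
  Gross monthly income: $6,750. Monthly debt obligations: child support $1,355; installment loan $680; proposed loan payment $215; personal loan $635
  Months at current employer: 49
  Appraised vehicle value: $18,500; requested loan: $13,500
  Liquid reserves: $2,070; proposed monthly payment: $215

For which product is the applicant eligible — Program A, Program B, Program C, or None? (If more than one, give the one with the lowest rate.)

Total debts = (1,355 + 680 + 215 + 635) = 2,885; DTI = 2,885/6,750 = 42.7%.
LTV = 13,500/18,500 = 73%.
Reserves = 2,070/215 = 9.6 months.
Program A: score 662 ≥ 600; DTI 42.7% ≤ 45%; LTV 73% ≤ 95%; employment 49 ≥ 12 mo; reserves 9.6 ≥ 9 mo → qualifies.
Program B: score 662 ≥ 580; DTI 42.7% ≤ 45%; LTV 73% ≤ 97%; employment 49 ≥ 18 mo; reserves 9.6 ≥ 4 mo → qualifies.
Program C: score 662 ≥ 640; DTI 42.7% ≤ 45%; LTV 73% ≤ 95%; employment 49 ≥ 6 mo; reserves 9.6 ≥ 3 mo → qualifies.
Qualifying: Program A, Program B, Program C. Lowest rate is 4.46% → Program A.

Program A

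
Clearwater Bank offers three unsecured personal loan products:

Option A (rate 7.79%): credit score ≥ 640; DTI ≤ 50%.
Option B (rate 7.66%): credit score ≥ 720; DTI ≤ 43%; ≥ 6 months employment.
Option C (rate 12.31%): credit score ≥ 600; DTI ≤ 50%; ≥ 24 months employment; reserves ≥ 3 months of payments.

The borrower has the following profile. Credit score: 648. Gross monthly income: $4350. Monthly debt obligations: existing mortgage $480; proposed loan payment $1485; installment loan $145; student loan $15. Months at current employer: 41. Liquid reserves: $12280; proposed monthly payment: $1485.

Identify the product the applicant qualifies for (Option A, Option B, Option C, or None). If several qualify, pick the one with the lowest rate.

Option A

Total debts = (480 + 1,485 + 145 + 15) = 2,125; DTI = 2,125/4,350 = 48.9%.
Reserves = 12,280/1,485 = 8.3 months.
Option A: score 648 ≥ 640; DTI 48.9% ≤ 50% → qualifies.
Option B: score 648 < 720; DTI 48.9% > 43%; employment 41 ≥ 6 mo → does not qualify.
Option C: score 648 ≥ 600; DTI 48.9% ≤ 50%; employment 41 ≥ 24 mo; reserves 8.3 ≥ 3 mo → qualifies.
Qualifying: Option A, Option C. Lowest rate is 7.79% → Option A.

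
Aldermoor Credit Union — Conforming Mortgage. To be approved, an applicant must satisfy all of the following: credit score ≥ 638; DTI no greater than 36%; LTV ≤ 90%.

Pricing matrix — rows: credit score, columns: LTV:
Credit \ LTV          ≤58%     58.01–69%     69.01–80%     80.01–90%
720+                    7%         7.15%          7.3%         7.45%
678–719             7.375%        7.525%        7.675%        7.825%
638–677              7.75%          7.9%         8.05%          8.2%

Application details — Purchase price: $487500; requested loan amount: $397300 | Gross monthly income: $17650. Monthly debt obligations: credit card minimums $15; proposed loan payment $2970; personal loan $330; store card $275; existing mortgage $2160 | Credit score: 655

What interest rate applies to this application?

8.2%

Credit score 655 ≥ 638; Total monthly debts = (15 + 2,970 + 330 + 275 + 2,160) = 5,750. Debt-to-income = 5,750/17,650 = 32.6% — meets 36% limit
Loan-to-value = 397,300/487,500 = 81.5% — pass (90% max)
Row: 655 falls in 638–677. Column: 81.5% falls in 80.01–90%. Rate = 8.2%.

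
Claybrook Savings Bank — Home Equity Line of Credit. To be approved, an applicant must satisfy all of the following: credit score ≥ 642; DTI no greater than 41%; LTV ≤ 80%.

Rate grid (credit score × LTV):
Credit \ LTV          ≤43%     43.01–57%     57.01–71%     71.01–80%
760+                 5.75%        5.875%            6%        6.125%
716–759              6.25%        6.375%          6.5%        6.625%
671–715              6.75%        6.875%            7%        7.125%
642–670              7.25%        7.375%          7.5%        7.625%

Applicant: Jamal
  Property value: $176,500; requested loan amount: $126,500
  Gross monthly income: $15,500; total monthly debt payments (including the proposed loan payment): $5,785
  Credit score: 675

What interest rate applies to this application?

Credit score 675 ≥ 642; DTI: 5,785 ÷ 15,500 = 37.3%, within the 41% cap
LTV: 126,500 ÷ 176,500 = 71.7%, within 80% cap
Row: 675 falls in 671–715. Column: 71.7% falls in 71.01–80%. Rate = 7.125%.

7.125%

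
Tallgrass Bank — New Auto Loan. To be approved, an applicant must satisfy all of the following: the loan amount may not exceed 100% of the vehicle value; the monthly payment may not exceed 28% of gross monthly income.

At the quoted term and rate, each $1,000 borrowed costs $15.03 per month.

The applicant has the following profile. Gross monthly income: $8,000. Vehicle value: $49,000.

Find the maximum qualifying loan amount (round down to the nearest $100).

$49,000

Payment cap: 28% × $8,000 = $2,240/month.
At $15.03 per $1,000, that supports 2,240/15.03 × 1,000 ≈ $149,035 → $149,000.
LTV cap: 100% × $49,000 = $49,000 → $49,000.
Binding constraint: loan-to-value.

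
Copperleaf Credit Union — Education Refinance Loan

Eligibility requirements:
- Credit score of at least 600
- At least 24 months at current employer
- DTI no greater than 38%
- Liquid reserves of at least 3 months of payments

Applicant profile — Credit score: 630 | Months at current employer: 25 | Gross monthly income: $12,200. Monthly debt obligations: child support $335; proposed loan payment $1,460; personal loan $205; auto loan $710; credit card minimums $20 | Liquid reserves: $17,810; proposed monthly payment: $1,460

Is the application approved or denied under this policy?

Approved

Credit score 630 ≥ 600 (meets)
Employment 25 ≥ 24 months
Total monthly debts = (335 + 1,460 + 205 + 710 + 20) = 2,730. DTI = 2,730/12,200 = 22.4% ≤ 38%
Reserves: 17,810 ÷ 1,460 = 12.2 months (meets 3-month minimum)
All criteria satisfied.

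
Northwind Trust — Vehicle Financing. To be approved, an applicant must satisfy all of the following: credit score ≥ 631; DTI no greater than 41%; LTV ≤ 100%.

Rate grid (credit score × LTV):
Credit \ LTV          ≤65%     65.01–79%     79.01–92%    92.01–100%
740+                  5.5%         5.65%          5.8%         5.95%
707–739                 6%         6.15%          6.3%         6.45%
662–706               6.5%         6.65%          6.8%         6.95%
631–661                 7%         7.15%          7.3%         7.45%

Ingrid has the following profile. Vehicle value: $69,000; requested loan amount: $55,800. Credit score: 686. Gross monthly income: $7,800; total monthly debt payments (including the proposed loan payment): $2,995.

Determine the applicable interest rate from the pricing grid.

6.8%

Credit score 686 ≥ 631; DTI = 2,995/7,800 = 38.4% ≤ 41%
Loan-to-value = 55,800/69,000 = 80.9% — pass (100% max)
Credit 686 → row 662–706; LTV 80.9% → column 79.01–92%. Grid cell → 6.8%.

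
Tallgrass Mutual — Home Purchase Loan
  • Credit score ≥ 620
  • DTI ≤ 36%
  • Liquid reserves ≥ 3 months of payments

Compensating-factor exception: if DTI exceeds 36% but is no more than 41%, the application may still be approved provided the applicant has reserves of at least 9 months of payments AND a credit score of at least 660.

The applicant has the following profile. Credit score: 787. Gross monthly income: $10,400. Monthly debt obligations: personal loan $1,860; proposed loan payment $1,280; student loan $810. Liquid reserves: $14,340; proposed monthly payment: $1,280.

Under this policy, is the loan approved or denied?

Credit score 787 ≥ 620 (meets base)
Total debts = (1,860 + 1,280 + 810) = 3,950. DTI = 3,950/10,400 = 38% > 36% — standard DTI limit exceeded.
Reserves = 14,340/1,280 = 11.2 months ≥ 3
DTI 38% is within the 36%–41% exception band; checking compensating factors.
Reserves 11.2 ≥ 9 months; credit score 787 ≥ 660.
Both compensating conditions met → exception applies.

Approved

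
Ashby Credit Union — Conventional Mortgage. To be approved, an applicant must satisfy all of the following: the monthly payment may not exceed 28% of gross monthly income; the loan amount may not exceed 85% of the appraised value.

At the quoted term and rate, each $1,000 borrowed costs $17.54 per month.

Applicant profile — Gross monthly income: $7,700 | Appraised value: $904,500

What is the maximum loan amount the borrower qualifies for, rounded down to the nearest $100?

Payment cap: 28% × $7,700 = $2,156/month.
At $17.54 per $1,000, that supports 2,156/17.54 × 1,000 ≈ $122,919 → $122,900.
LTV cap: 85% × $904,500 = $768,825 → $768,800.
Binding constraint: payment-to-income.

$122,900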